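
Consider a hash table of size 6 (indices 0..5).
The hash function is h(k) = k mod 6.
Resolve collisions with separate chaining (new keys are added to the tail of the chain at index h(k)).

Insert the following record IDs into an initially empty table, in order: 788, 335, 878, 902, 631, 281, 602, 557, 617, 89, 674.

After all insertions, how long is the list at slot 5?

Insert 788: h=2, bucket 2 empty → new chain.
Insert 335: h=5, bucket 5 empty → new chain.
Insert 878: h=2, bucket 2 nonempty → append to chain.
Insert 902: h=2, bucket 2 nonempty → append to chain.
Insert 631: h=1, bucket 1 empty → new chain.
Insert 281: h=5, bucket 5 nonempty → append to chain.
Insert 602: h=2, bucket 2 nonempty → append to chain.
Insert 557: h=5, bucket 5 nonempty → append to chain.
Insert 617: h=5, bucket 5 nonempty → append to chain.
Insert 89: h=5, bucket 5 nonempty → append to chain.
Insert 674: h=2, bucket 2 nonempty → append to chain.
Final buckets:
0: _
1: 631
2: 788 -> 878 -> 902 -> 602 -> 674
3: _
4: _
5: 335 -> 281 -> 557 -> 617 -> 89

5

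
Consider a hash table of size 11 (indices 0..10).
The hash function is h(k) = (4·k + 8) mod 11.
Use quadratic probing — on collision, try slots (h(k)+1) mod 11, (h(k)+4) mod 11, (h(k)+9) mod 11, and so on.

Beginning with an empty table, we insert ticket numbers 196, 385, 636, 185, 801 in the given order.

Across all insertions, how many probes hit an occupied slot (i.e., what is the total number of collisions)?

Insert 196: h=0, slot 0 empty → index 0.
Insert 385: h=8, slot 8 empty → index 8.
Insert 636: h=0, slot 0 occupied → index 1.
Insert 185: h=0, slots 0,1 occupied → index 4.
Insert 801: h=0, slots 0,1,4 occupied → index 9.
Table: [196, 636, —, —, 185, —, —, —, 385, 801, —]

6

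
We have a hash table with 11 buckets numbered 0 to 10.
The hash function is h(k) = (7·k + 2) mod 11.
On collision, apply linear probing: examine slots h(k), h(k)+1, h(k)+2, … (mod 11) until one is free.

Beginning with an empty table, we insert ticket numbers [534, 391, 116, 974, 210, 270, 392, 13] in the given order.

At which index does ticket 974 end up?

3

Insert 534: h=0, slot 0 empty => index 0.
Insert 391: h=0, slot 0 occupied => index 1.
Insert 116: h=0, slots 0,1 occupied => index 2.
Insert 974: h=0, slots 0,1,2 occupied => index 3.
Insert 210: h=9, slot 9 empty => index 9.
Insert 270: h=0, slots 0,1,2,3 occupied => index 4.
Insert 392: h=7, slot 7 empty => index 7.
Insert 13: h=5, slot 5 empty => index 5.
Table: [534, 391, 116, 974, 270, 13, -, 392, -, 210, -]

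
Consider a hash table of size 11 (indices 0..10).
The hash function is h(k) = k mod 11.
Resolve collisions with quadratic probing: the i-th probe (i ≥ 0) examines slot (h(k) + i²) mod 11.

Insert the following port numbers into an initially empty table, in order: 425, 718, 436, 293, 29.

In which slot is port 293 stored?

0

Insert 425: h=7, slot 7 empty → index 7.
Insert 718: h=3, slot 3 empty → index 3.
Insert 436: h=7, slot 7 occupied → index 8.
Insert 293: h=7, slots 7,8 occupied → index 0.
Insert 29: h=7, slots 7,8,0 occupied → index 5.
Table: [293, ., ., 718, ., 29, ., 425, 436, ., .]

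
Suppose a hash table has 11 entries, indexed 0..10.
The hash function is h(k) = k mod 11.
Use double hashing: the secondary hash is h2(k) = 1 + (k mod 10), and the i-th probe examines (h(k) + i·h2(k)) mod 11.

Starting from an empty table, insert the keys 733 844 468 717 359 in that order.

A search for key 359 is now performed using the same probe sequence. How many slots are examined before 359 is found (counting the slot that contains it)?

3

733: h=7 => slot 7
844: h=8 => slot 8
468: h=6 => slot 6
717: h=2 => slot 2
359: h=7, h2=10, probe 7,6,5 => slot 5
Table: [_, _, 717, _, _, 359, 468, 733, 844, _, _]
Lookup 359: h=7, h2=10, probe 7,6,5 → found at 5.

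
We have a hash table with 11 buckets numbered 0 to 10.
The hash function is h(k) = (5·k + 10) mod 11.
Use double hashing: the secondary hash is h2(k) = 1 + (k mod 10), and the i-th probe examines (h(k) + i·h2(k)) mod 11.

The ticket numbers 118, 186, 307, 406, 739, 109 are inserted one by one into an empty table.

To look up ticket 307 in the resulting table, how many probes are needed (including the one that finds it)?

Insert 118: h=6, slot 6 empty => index 6.
Insert 186: h=5, slot 5 empty => index 5.
Insert 307: h=5, h2=8, slot 5 occupied => index 2.
Insert 406: h=5, h2=7, slot 5 occupied => index 1.
Insert 739: h=9, slot 9 empty => index 9.
Insert 109: h=5, h2=10, slot 5 occupied => index 4.
Table: [., 406, 307, ., 109, 186, 118, ., ., 739, .]
Lookup 307: h=5, h2=8, probe 5,2 → found at 2.

2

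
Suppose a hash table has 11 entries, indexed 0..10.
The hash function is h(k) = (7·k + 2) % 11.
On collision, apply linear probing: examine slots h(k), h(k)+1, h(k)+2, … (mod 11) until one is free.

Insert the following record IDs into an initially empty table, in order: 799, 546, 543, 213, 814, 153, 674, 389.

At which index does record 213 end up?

10

799: h=7 -> slot 7
546: h=7, probe 7,8 -> slot 8
543: h=8, probe 8,9 -> slot 9
213: h=8, probe 8,9,10 -> slot 10
814: h=2 -> slot 2
153: h=6 -> slot 6
674: h=1 -> slot 1
389: h=8, probe 8,9,10,0 -> slot 0
Table: [389, 674, 814, ., ., ., 153, 799, 546, 543, 213]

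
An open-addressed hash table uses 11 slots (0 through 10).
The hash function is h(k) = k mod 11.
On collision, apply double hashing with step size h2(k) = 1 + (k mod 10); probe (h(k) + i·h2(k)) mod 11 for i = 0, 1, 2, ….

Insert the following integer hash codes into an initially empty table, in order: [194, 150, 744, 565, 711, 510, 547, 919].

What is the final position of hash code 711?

Insert 194: h=7, slot 7 empty → index 7.
Insert 150: h=7, h2=1, slot 7 occupied → index 8.
Insert 744: h=7, h2=5, slot 7 occupied → index 1.
Insert 565: h=4, slot 4 empty → index 4.
Insert 711: h=7, h2=2, slot 7 occupied → index 9.
Insert 510: h=4, h2=1, slot 4 occupied → index 5.
Insert 547: h=8, h2=8, slots 8,5 occupied → index 2.
Insert 919: h=6, slot 6 empty → index 6.
Table: [—, 744, 547, —, 565, 510, 919, 194, 150, 711, —]

9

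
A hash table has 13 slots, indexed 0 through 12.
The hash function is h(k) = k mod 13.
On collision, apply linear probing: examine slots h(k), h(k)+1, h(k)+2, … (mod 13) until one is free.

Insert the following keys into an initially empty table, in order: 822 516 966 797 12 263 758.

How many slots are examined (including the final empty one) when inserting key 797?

2

Insert 822: h=3, slot 3 empty → index 3.
Insert 516: h=9, slot 9 empty → index 9.
Insert 966: h=4, slot 4 empty → index 4.
Insert 797: h=4, slot 4 occupied → index 5.
Insert 12: h=12, slot 12 empty → index 12.
Insert 263: h=3, slots 3,4,5 occupied → index 6.
Insert 758: h=4, slots 4,5,6 occupied → index 7.
Table: [., ., ., 822, 966, 797, 263, 758, ., 516, ., ., 12]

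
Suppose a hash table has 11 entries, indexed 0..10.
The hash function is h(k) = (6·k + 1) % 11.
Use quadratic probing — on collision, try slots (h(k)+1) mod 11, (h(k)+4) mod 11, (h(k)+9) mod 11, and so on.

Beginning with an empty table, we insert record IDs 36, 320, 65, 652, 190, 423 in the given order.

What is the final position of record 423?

36 hashes to 8; slot 8 is free -> place at 8.
320 hashes to 7; slot 7 is free -> place at 7.
65 hashes to 6; slot 6 is free -> place at 6.
652 hashes to 8; 8 taken -> place at 9.
190 hashes to 8; 8,9 taken -> place at 1.
423 hashes to 9; 9 taken -> place at 10.
Table: [., 190, ., ., ., ., 65, 320, 36, 652, 423]

10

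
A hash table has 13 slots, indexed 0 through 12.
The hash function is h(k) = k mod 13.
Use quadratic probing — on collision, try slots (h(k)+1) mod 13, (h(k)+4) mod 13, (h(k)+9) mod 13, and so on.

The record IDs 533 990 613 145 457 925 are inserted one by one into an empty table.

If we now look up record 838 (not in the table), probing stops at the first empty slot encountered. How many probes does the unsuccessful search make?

2

Insert 533: h=0, slot 0 empty → index 0.
Insert 990: h=2, slot 2 empty → index 2.
Insert 613: h=2, slot 2 occupied → index 3.
Insert 145: h=2, slots 2,3 occupied → index 6.
Insert 457: h=2, slots 2,3,6 occupied → index 11.
Insert 925: h=2, slots 2,3,6,11 occupied → index 5.
Table: [533, —, 990, 613, —, 925, 145, —, —, —, —, 457, —]
Lookup 838: h=6, probe 6,7 → slot 7 empty, not found.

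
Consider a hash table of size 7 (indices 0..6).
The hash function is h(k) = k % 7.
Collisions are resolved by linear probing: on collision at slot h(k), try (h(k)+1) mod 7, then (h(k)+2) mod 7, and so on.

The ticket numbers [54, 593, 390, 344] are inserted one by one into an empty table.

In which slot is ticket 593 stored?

54 hashes to 5; slot 5 is free => place at 5.
593 hashes to 5; 5 taken => place at 6.
390 hashes to 5; 5,6 taken => place at 0.
344 hashes to 1; slot 1 is free => place at 1.
Table: [390, 344, ∅, ∅, ∅, 54, 593]

6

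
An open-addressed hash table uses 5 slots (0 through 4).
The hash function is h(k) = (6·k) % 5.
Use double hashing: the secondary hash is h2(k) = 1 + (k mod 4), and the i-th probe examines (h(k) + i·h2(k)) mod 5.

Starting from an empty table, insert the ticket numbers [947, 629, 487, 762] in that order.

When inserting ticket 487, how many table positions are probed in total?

947 hashes to 2; slot 2 is free -> place at 2.
629 hashes to 4; slot 4 is free -> place at 4.
487 hashes to 2, h2=4; 2 taken -> place at 1.
762 hashes to 2, h2=3; 2 taken -> place at 0.
Table: [762, 487, 947, _, 629]

2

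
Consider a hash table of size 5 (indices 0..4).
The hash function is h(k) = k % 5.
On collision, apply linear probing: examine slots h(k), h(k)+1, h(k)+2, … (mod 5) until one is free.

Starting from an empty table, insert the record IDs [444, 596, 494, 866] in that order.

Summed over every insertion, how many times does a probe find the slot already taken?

2

Insert 444: h=4, slot 4 empty => index 4.
Insert 596: h=1, slot 1 empty => index 1.
Insert 494: h=4, slot 4 occupied => index 0.
Insert 866: h=1, slot 1 occupied => index 2.
Table: [494, 596, 866, ∅, 444]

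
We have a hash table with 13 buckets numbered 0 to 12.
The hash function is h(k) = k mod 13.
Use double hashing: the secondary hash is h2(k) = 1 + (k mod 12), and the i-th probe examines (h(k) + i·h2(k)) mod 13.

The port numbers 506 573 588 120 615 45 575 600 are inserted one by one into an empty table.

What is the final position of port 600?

506: h=12 -> slot 12
573: h=1 -> slot 1
588: h=3 -> slot 3
120: h=3, h2=1, probe 3,4 -> slot 4
615: h=4, h2=4, probe 4,8 -> slot 8
45: h=6 -> slot 6
575: h=3, h2=12, probe 3,2 -> slot 2
600: h=2, h2=1, probe 2,3,4,5 -> slot 5
Table: [∅, 573, 575, 588, 120, 600, 45, ∅, 615, ∅, ∅, ∅, 506]

5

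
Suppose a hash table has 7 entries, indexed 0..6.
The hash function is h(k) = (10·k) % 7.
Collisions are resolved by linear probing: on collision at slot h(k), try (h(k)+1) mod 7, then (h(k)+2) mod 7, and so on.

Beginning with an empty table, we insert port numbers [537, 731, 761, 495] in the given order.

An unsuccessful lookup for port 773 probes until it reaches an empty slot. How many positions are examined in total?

4

537: h=1 => slot 1
731: h=2 => slot 2
761: h=1, probe 1,2,3 => slot 3
495: h=1, probe 1,2,3,4 => slot 4
Table: [—, 537, 731, 761, 495, —, —]
Lookup 773: h=2, probe 2,3,4,5 → slot 5 empty, not found.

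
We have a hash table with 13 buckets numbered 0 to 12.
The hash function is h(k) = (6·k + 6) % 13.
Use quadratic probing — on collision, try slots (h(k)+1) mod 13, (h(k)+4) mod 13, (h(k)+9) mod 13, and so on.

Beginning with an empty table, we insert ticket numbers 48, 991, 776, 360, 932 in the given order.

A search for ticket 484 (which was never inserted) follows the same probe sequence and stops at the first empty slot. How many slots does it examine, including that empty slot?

48: h=8 => slot 8
991: h=11 => slot 11
776: h=8, probe 8,9 => slot 9
360: h=8, probe 8,9,12 => slot 12
932: h=8, probe 8,9,12,4 => slot 4
Table: [—, —, —, —, 932, —, —, —, 48, 776, —, 991, 360]
Lookup 484: h=11, probe 11,12,2 → slot 2 empty, not found.

3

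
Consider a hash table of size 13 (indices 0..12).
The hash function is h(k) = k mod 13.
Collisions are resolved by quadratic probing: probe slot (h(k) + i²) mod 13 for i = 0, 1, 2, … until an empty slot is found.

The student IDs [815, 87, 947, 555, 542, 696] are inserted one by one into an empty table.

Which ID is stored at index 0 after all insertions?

815 hashes to 9; slot 9 is free → place at 9.
87 hashes to 9; 9 taken → place at 10.
947 hashes to 11; slot 11 is free → place at 11.
555 hashes to 9; 9,10 taken → place at 0.
542 hashes to 9; 9,10,0 taken → place at 5.
696 hashes to 7; slot 7 is free → place at 7.
Table: [555, _, _, _, _, 542, _, 696, _, 815, 87, 947, _]

555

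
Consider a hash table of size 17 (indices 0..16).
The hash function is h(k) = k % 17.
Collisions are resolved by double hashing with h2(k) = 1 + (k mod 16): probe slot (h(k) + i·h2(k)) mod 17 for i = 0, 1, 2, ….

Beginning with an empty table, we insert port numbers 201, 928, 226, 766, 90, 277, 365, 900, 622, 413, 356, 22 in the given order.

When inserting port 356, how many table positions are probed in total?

Insert 201: h=14, slot 14 empty → index 14.
Insert 928: h=10, slot 10 empty → index 10.
Insert 226: h=5, slot 5 empty → index 5.
Insert 766: h=1, slot 1 empty → index 1.
Insert 90: h=5, h2=11, slot 5 occupied → index 16.
Insert 277: h=5, h2=6, slot 5 occupied → index 11.
Insert 365: h=8, slot 8 empty → index 8.
Insert 900: h=16, h2=5, slot 16 occupied → index 4.
Insert 622: h=10, h2=15, slots 10,8 occupied → index 6.
Insert 413: h=5, h2=14, slot 5 occupied → index 2.
Insert 356: h=16, h2=5, slots 16,4 occupied → index 9.
Insert 22: h=5, h2=7, slot 5 occupied → index 12.
Table: [-, 766, 413, -, 900, 226, 622, -, 365, 356, 928, 277, 22, -, 201, -, 90]

3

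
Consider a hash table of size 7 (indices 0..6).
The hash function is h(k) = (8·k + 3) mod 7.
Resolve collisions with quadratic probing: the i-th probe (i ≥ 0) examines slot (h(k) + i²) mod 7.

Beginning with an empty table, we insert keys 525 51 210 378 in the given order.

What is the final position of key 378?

525 hashes to 3; slot 3 is free → place at 3.
51 hashes to 5; slot 5 is free → place at 5.
210 hashes to 3; 3 taken → place at 4.
378 hashes to 3; 3,4 taken → place at 0.
Table: [378, ., ., 525, 210, 51, .]

0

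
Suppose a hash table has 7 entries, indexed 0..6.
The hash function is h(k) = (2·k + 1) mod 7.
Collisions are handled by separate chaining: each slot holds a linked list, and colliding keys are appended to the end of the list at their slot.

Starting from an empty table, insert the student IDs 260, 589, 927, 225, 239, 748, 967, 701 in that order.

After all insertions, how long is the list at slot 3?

260 -> bucket 3
589 -> bucket 3 (collision)
927 -> bucket 0
225 -> bucket 3 (collision)
239 -> bucket 3 (collision)
748 -> bucket 6
967 -> bucket 3 (collision)
701 -> bucket 3 (collision)
Final buckets:
0: 927
1: —
2: —
3: 260 -> 589 -> 225 -> 239 -> 967 -> 701
4: —
5: —
6: 748

6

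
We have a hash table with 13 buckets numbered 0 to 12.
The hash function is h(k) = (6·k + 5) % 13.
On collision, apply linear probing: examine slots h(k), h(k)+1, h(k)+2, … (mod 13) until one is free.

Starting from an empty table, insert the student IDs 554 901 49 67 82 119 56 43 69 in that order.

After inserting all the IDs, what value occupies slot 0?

554: h=1 -> slot 1
901: h=3 -> slot 3
49: h=0 -> slot 0
67: h=4 -> slot 4
82: h=3, probe 3,4,5 -> slot 5
119: h=4, probe 4,5,6 -> slot 6
56: h=3, probe 3,4,5,6,7 -> slot 7
43: h=3, probe 3,4,5,6,7,8 -> slot 8
69: h=3, probe 3,4,5,6,7,8,9 -> slot 9
Table: [49, 554, _, 901, 67, 82, 119, 56, 43, 69, _, _, _]

49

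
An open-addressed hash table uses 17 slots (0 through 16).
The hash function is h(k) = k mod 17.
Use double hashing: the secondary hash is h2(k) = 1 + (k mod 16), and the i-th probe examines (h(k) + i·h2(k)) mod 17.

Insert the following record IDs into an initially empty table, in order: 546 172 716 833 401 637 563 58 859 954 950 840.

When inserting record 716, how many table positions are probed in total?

546: h=2 => slot 2
172: h=2, h2=13, probe 2,15 => slot 15
716: h=2, h2=13, probe 2,15,11 => slot 11
833: h=0 => slot 0
401: h=10 => slot 10
637: h=8 => slot 8
563: h=2, h2=4, probe 2,6 => slot 6
58: h=7 => slot 7
859: h=9 => slot 9
954: h=2, h2=11, probe 2,13 => slot 13
950: h=15, h2=7, probe 15,5 => slot 5
840: h=7, h2=9, probe 7,16 => slot 16
Table: [833, —, 546, —, —, 950, 563, 58, 637, 859, 401, 716, —, 954, —, 172, 840]

3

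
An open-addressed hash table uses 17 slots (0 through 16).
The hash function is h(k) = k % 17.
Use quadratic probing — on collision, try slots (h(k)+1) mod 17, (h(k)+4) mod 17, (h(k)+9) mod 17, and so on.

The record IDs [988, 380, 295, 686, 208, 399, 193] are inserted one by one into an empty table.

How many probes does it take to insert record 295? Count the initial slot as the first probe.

2

Insert 988: h=2, slot 2 empty → index 2.
Insert 380: h=6, slot 6 empty → index 6.
Insert 295: h=6, slot 6 occupied → index 7.
Insert 686: h=6, slots 6,7 occupied → index 10.
Insert 208: h=4, slot 4 empty → index 4.
Insert 399: h=8, slot 8 empty → index 8.
Insert 193: h=6, slots 6,7,10 occupied → index 15.
Table: [_, _, 988, _, 208, _, 380, 295, 399, _, 686, _, _, _, _, 193, _]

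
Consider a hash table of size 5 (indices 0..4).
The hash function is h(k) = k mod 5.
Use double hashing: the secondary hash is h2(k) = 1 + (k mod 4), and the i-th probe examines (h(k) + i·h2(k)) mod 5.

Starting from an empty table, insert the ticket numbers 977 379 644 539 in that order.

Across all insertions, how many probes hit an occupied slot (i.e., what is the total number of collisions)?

2

977: h=2 → slot 2
379: h=4 → slot 4
644: h=4, h2=1, probe 4,0 → slot 0
539: h=4, h2=4, probe 4,3 → slot 3
Table: [644, —, 977, 539, 379]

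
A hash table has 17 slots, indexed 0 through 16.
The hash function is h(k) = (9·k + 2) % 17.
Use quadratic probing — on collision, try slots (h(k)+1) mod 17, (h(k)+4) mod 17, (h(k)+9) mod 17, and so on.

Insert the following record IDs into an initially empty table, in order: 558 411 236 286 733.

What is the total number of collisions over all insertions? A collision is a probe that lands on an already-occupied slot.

1

558 hashes to 9; slot 9 is free → place at 9.
411 hashes to 12; slot 12 is free → place at 12.
236 hashes to 1; slot 1 is free → place at 1.
286 hashes to 9; 9 taken → place at 10.
733 hashes to 3; slot 3 is free → place at 3.
Table: [—, 236, —, 733, —, —, —, —, —, 558, 286, —, 411, —, —, —, —]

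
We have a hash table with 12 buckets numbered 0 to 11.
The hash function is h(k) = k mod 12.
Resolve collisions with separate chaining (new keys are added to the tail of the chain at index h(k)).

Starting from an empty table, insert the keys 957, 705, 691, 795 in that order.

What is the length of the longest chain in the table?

2

957 -> bucket 9
705 -> bucket 9 (collision)
691 -> bucket 7
795 -> bucket 3
Final buckets:
0: ∅
1: ∅
2: ∅
3: 795
4: ∅
5: ∅
6: ∅
7: 691
8: ∅
9: 957 -> 705
10: ∅
11: ∅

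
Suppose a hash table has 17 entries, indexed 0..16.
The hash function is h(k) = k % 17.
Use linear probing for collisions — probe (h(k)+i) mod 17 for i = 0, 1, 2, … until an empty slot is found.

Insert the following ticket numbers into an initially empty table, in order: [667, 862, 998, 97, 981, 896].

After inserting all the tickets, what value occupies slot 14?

97

667: h=4 => slot 4
862: h=12 => slot 12
998: h=12, probe 12,13 => slot 13
97: h=12, probe 12,13,14 => slot 14
981: h=12, probe 12,13,14,15 => slot 15
896: h=12, probe 12,13,14,15,16 => slot 16
Table: [-, -, -, -, 667, -, -, -, -, -, -, -, 862, 998, 97, 981, 896]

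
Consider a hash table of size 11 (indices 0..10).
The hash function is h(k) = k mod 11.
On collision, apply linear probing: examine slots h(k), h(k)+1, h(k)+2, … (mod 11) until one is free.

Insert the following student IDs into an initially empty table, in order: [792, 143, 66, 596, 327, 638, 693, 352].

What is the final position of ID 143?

Insert 792: h=0, slot 0 empty → index 0.
Insert 143: h=0, slot 0 occupied → index 1.
Insert 66: h=0, slots 0,1 occupied → index 2.
Insert 596: h=2, slot 2 occupied → index 3.
Insert 327: h=8, slot 8 empty → index 8.
Insert 638: h=0, slots 0,1,2,3 occupied → index 4.
Insert 693: h=0, slots 0,1,2,3,4 occupied → index 5.
Insert 352: h=0, slots 0,1,2,3,4,5 occupied → index 6.
Table: [792, 143, 66, 596, 638, 693, 352, _, 327, _, _]

1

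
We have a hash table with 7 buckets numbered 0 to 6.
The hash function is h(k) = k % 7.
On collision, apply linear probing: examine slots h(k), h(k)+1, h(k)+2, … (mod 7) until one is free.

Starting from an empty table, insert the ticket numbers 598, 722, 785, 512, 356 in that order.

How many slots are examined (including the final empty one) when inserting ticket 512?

Insert 598: h=3, slot 3 empty -> index 3.
Insert 722: h=1, slot 1 empty -> index 1.
Insert 785: h=1, slot 1 occupied -> index 2.
Insert 512: h=1, slots 1,2,3 occupied -> index 4.
Insert 356: h=6, slot 6 empty -> index 6.
Table: [∅, 722, 785, 598, 512, ∅, 356]

4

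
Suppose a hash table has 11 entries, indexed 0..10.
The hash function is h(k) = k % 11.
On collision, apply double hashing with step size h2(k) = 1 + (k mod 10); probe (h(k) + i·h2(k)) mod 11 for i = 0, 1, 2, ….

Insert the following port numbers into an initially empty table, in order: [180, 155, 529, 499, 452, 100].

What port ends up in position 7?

180 hashes to 4; slot 4 is free -> place at 4.
155 hashes to 1; slot 1 is free -> place at 1.
529 hashes to 1, h2=10; 1 taken -> place at 0.
499 hashes to 4, h2=10; 4 taken -> place at 3.
452 hashes to 1, h2=3; 1,4 taken -> place at 7.
100 hashes to 1, h2=1; 1 taken -> place at 2.
Table: [529, 155, 100, 499, 180, _, _, 452, _, _, _]

452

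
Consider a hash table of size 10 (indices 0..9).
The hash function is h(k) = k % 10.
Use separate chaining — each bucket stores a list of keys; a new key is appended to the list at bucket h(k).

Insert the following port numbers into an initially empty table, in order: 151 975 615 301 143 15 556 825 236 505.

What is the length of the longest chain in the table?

Insert 151: h=1, bucket 1 empty → new chain.
Insert 975: h=5, bucket 5 empty → new chain.
Insert 615: h=5, bucket 5 nonempty → append to chain.
Insert 301: h=1, bucket 1 nonempty → append to chain.
Insert 143: h=3, bucket 3 empty → new chain.
Insert 15: h=5, bucket 5 nonempty → append to chain.
Insert 556: h=6, bucket 6 empty → new chain.
Insert 825: h=5, bucket 5 nonempty → append to chain.
Insert 236: h=6, bucket 6 nonempty → append to chain.
Insert 505: h=5, bucket 5 nonempty → append to chain.
Final buckets:
0: ∅
1: 151 -> 301
2: ∅
3: 143
4: ∅
5: 975 -> 615 -> 15 -> 825 -> 505
6: 556 -> 236
7: ∅
8: ∅
9: ∅

5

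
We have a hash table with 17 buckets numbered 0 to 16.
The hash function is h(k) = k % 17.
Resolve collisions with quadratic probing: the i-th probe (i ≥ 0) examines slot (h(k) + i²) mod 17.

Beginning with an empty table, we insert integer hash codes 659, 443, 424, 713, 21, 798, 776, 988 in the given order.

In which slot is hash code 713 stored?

0

659: h=13 -> slot 13
443: h=1 -> slot 1
424: h=16 -> slot 16
713: h=16, probe 16,0 -> slot 0
21: h=4 -> slot 4
798: h=16, probe 16,0,3 -> slot 3
776: h=11 -> slot 11
988: h=2 -> slot 2
Table: [713, 443, 988, 798, 21, —, —, —, —, —, —, 776, —, 659, —, —, 424]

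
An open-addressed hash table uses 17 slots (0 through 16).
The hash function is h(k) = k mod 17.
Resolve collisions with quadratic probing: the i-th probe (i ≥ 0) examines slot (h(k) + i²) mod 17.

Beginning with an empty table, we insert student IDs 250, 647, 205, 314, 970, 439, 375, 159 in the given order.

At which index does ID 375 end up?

10

Insert 250: h=12, slot 12 empty => index 12.
Insert 647: h=1, slot 1 empty => index 1.
Insert 205: h=1, slot 1 occupied => index 2.
Insert 314: h=8, slot 8 empty => index 8.
Insert 970: h=1, slots 1,2 occupied => index 5.
Insert 439: h=14, slot 14 empty => index 14.
Insert 375: h=1, slots 1,2,5 occupied => index 10.
Insert 159: h=6, slot 6 empty => index 6.
Table: [., 647, 205, ., ., 970, 159, ., 314, ., 375, ., 250, ., 439, ., .]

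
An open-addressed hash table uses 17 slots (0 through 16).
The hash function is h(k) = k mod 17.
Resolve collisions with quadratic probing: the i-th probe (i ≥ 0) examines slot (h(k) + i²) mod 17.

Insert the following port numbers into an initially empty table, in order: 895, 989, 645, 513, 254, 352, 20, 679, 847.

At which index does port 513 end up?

4

Insert 895: h=11, slot 11 empty → index 11.
Insert 989: h=3, slot 3 empty → index 3.
Insert 645: h=16, slot 16 empty → index 16.
Insert 513: h=3, slot 3 occupied → index 4.
Insert 254: h=16, slot 16 occupied → index 0.
Insert 352: h=12, slot 12 empty → index 12.
Insert 20: h=3, slots 3,4 occupied → index 7.
Insert 679: h=16, slots 16,0,3 occupied → index 8.
Insert 847: h=14, slot 14 empty → index 14.
Table: [254, _, _, 989, 513, _, _, 20, 679, _, _, 895, 352, _, 847, _, 645]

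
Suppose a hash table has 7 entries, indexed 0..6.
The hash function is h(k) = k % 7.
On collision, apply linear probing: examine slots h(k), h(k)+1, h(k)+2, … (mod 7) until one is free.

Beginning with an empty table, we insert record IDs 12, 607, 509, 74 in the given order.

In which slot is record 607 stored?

Insert 12: h=5, slot 5 empty => index 5.
Insert 607: h=5, slot 5 occupied => index 6.
Insert 509: h=5, slots 5,6 occupied => index 0.
Insert 74: h=4, slot 4 empty => index 4.
Table: [509, —, —, —, 74, 12, 607]

6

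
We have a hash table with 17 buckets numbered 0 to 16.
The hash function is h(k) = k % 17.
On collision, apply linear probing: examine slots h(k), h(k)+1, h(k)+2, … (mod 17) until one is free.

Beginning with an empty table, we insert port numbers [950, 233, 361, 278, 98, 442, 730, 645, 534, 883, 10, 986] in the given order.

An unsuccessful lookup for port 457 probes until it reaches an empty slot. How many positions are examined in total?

950 hashes to 15; slot 15 is free => place at 15.
233 hashes to 12; slot 12 is free => place at 12.
361 hashes to 4; slot 4 is free => place at 4.
278 hashes to 6; slot 6 is free => place at 6.
98 hashes to 13; slot 13 is free => place at 13.
442 hashes to 0; slot 0 is free => place at 0.
730 hashes to 16; slot 16 is free => place at 16.
645 hashes to 16; 16,0 taken => place at 1.
534 hashes to 7; slot 7 is free => place at 7.
883 hashes to 16; 16,0,1 taken => place at 2.
10 hashes to 10; slot 10 is free => place at 10.
986 hashes to 0; 0,1,2 taken => place at 3.
Table: [442, 645, 883, 986, 361, _, 278, 534, _, _, 10, _, 233, 98, _, 950, 730]
Lookup 457: h=15, probe 15,16,0,1,2,3,4,5 → slot 5 empty, not found.

8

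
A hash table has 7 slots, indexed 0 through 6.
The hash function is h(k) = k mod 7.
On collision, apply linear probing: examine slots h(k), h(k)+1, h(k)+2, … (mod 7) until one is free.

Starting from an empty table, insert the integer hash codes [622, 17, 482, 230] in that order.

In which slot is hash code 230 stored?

622: h=6 => slot 6
17: h=3 => slot 3
482: h=6, probe 6,0 => slot 0
230: h=6, probe 6,0,1 => slot 1
Table: [482, 230, -, 17, -, -, 622]

1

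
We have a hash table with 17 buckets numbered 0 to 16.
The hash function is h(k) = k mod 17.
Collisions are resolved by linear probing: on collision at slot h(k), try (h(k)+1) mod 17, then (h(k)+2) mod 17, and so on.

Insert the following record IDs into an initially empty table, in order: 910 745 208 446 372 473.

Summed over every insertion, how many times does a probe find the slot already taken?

Insert 910: h=9, slot 9 empty -> index 9.
Insert 745: h=14, slot 14 empty -> index 14.
Insert 208: h=4, slot 4 empty -> index 4.
Insert 446: h=4, slot 4 occupied -> index 5.
Insert 372: h=15, slot 15 empty -> index 15.
Insert 473: h=14, slots 14,15 occupied -> index 16.
Table: [∅, ∅, ∅, ∅, 208, 446, ∅, ∅, ∅, 910, ∅, ∅, ∅, ∅, 745, 372, 473]

3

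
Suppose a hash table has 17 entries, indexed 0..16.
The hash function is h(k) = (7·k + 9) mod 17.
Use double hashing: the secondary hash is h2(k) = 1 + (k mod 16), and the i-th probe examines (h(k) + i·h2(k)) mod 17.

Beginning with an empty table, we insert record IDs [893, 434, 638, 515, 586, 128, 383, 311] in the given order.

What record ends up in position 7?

893: h=4 → slot 4
434: h=4, h2=3, probe 4,7 → slot 7
638: h=4, h2=15, probe 4,2 → slot 2
515: h=10 → slot 10
586: h=14 → slot 14
128: h=4, h2=1, probe 4,5 → slot 5
383: h=4, h2=16, probe 4,3 → slot 3
311: h=10, h2=8, probe 10,1 → slot 1
Table: [_, 311, 638, 383, 893, 128, _, 434, _, _, 515, _, _, _, 586, _, _]

434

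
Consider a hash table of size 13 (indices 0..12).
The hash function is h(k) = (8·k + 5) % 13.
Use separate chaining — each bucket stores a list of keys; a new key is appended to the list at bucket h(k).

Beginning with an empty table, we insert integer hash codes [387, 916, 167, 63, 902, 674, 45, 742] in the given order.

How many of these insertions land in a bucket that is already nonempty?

387 -> bucket 7
916 -> bucket 1
167 -> bucket 2
63 -> bucket 2 (collision)
902 -> bucket 6
674 -> bucket 2 (collision)
45 -> bucket 1 (collision)
742 -> bucket 0
Final buckets:
0: 742
1: 916 -> 45
2: 167 -> 63 -> 674
3: .
4: .
5: .
6: 902
7: 387
8: .
9: .
10: .
11: .
12: .

3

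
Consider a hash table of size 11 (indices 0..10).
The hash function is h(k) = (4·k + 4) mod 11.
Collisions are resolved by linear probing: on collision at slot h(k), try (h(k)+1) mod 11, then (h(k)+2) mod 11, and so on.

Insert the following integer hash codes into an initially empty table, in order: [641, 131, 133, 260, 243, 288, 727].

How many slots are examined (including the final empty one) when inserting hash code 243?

2

641: h=5 -> slot 5
131: h=0 -> slot 0
133: h=8 -> slot 8
260: h=10 -> slot 10
243: h=8, probe 8,9 -> slot 9
288: h=1 -> slot 1
727: h=8, probe 8,9,10,0,1,2 -> slot 2
Table: [131, 288, 727, ∅, ∅, 641, ∅, ∅, 133, 243, 260]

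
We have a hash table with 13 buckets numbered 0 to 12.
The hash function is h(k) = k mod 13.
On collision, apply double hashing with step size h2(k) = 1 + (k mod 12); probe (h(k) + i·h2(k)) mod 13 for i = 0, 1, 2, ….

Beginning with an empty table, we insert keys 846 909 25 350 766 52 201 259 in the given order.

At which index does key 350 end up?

846 hashes to 1; slot 1 is free => place at 1.
909 hashes to 12; slot 12 is free => place at 12.
25 hashes to 12, h2=2; 12,1 taken => place at 3.
350 hashes to 12, h2=3; 12 taken => place at 2.
766 hashes to 12, h2=11; 12 taken => place at 10.
52 hashes to 0; slot 0 is free => place at 0.
201 hashes to 6; slot 6 is free => place at 6.
259 hashes to 12, h2=8; 12 taken => place at 7.
Table: [52, 846, 350, 25, ∅, ∅, 201, 259, ∅, ∅, 766, ∅, 909]

2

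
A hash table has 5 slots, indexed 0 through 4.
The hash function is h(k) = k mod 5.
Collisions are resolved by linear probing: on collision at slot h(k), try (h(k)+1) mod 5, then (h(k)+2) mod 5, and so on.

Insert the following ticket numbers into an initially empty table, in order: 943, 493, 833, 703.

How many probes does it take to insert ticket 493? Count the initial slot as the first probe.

943: h=3 -> slot 3
493: h=3, probe 3,4 -> slot 4
833: h=3, probe 3,4,0 -> slot 0
703: h=3, probe 3,4,0,1 -> slot 1
Table: [833, 703, ., 943, 493]

2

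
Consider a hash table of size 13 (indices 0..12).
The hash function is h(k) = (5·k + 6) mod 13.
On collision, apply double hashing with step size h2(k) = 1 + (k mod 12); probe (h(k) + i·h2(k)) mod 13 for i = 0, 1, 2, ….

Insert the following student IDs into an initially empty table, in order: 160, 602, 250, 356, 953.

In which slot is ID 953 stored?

6

160: h=0 => slot 0
602: h=0, h2=3, probe 0,3 => slot 3
250: h=8 => slot 8
356: h=5 => slot 5
953: h=0, h2=6, probe 0,6 => slot 6
Table: [160, —, —, 602, —, 356, 953, —, 250, —, —, —, —]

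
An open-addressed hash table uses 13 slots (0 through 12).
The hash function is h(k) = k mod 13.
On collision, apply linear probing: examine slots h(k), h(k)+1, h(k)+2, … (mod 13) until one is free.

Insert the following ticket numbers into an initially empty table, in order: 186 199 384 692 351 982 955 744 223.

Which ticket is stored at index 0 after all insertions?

Insert 186: h=4, slot 4 empty → index 4.
Insert 199: h=4, slot 4 occupied → index 5.
Insert 384: h=7, slot 7 empty → index 7.
Insert 692: h=3, slot 3 empty → index 3.
Insert 351: h=0, slot 0 empty → index 0.
Insert 982: h=7, slot 7 occupied → index 8.
Insert 955: h=6, slot 6 empty → index 6.
Insert 744: h=3, slots 3,4,5,6,7,8 occupied → index 9.
Insert 223: h=2, slot 2 empty → index 2.
Table: [351, ., 223, 692, 186, 199, 955, 384, 982, 744, ., ., .]

351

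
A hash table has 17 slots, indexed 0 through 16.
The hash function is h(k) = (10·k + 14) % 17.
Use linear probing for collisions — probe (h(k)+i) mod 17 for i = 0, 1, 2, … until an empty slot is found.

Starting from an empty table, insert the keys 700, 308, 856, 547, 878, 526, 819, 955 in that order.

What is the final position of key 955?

700 hashes to 10; slot 10 is free => place at 10.
308 hashes to 0; slot 0 is free => place at 0.
856 hashes to 6; slot 6 is free => place at 6.
547 hashes to 10; 10 taken => place at 11.
878 hashes to 5; slot 5 is free => place at 5.
526 hashes to 4; slot 4 is free => place at 4.
819 hashes to 10; 10,11 taken => place at 12.
955 hashes to 10; 10,11,12 taken => place at 13.
Table: [308, _, _, _, 526, 878, 856, _, _, _, 700, 547, 819, 955, _, _, _]

13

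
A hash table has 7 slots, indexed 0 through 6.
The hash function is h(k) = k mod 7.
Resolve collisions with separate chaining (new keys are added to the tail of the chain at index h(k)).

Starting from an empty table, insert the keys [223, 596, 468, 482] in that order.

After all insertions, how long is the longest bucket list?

223 -> bucket 6
596 -> bucket 1
468 -> bucket 6 (collision)
482 -> bucket 6 (collision)
Final buckets:
0: .
1: 596
2: .
3: .
4: .
5: .
6: 223 -> 468 -> 482

3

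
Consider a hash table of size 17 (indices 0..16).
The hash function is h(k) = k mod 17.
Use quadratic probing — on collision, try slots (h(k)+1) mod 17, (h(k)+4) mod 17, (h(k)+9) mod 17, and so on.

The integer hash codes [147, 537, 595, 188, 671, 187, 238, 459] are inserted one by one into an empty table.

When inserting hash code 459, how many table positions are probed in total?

Insert 147: h=11, slot 11 empty => index 11.
Insert 537: h=10, slot 10 empty => index 10.
Insert 595: h=0, slot 0 empty => index 0.
Insert 188: h=1, slot 1 empty => index 1.
Insert 671: h=8, slot 8 empty => index 8.
Insert 187: h=0, slots 0,1 occupied => index 4.
Insert 238: h=0, slots 0,1,4 occupied => index 9.
Insert 459: h=0, slots 0,1,4,9 occupied => index 16.
Table: [595, 188, _, _, 187, _, _, _, 671, 238, 537, 147, _, _, _, _, 459]

5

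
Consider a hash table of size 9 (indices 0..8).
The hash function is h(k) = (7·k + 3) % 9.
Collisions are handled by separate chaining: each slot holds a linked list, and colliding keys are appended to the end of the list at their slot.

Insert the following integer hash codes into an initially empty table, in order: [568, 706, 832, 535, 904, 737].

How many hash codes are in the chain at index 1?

1

Insert 568: h=1, bucket 1 empty → new chain.
Insert 706: h=4, bucket 4 empty → new chain.
Insert 832: h=4, bucket 4 nonempty → append to chain.
Insert 535: h=4, bucket 4 nonempty → append to chain.
Insert 904: h=4, bucket 4 nonempty → append to chain.
Insert 737: h=5, bucket 5 empty → new chain.
Final buckets:
0: _
1: 568
2: _
3: _
4: 706 -> 832 -> 535 -> 904
5: 737
6: _
7: _
8: _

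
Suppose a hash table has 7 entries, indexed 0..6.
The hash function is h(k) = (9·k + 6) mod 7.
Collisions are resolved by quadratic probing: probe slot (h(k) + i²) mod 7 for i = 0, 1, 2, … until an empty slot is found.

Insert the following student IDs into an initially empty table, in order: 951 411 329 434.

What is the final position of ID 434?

Insert 951: h=4, slot 4 empty -> index 4.
Insert 411: h=2, slot 2 empty -> index 2.
Insert 329: h=6, slot 6 empty -> index 6.
Insert 434: h=6, slot 6 occupied -> index 0.
Table: [434, —, 411, —, 951, —, 329]

0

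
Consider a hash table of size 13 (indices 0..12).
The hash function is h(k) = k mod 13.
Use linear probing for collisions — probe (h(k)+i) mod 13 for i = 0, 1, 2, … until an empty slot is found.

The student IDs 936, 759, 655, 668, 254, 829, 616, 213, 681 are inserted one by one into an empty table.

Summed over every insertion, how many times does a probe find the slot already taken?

21

936 hashes to 0; slot 0 is free → place at 0.
759 hashes to 5; slot 5 is free → place at 5.
655 hashes to 5; 5 taken → place at 6.
668 hashes to 5; 5,6 taken → place at 7.
254 hashes to 7; 7 taken → place at 8.
829 hashes to 10; slot 10 is free → place at 10.
616 hashes to 5; 5,6,7,8 taken → place at 9.
213 hashes to 5; 5,6,7,8,9,10 taken → place at 11.
681 hashes to 5; 5,6,7,8,9,10,11 taken → place at 12.
Table: [936, ., ., ., ., 759, 655, 668, 254, 616, 829, 213, 681]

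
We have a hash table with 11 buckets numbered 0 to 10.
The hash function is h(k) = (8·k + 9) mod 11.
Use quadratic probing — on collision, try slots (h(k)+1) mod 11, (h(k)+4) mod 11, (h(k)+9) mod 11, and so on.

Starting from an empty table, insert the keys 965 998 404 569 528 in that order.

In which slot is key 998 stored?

8

965: h=7 => slot 7
998: h=7, probe 7,8 => slot 8
404: h=7, probe 7,8,0 => slot 0
569: h=7, probe 7,8,0,5 => slot 5
528: h=9 => slot 9
Table: [404, -, -, -, -, 569, -, 965, 998, 528, -]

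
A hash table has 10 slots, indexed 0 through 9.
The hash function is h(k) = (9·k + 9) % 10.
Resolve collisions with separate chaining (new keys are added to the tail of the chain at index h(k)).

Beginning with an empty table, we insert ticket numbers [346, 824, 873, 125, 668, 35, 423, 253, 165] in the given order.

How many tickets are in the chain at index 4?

346 -> bucket 3
824 -> bucket 5
873 -> bucket 6
125 -> bucket 4
668 -> bucket 1
35 -> bucket 4 (collision)
423 -> bucket 6 (collision)
253 -> bucket 6 (collision)
165 -> bucket 4 (collision)
Final buckets:
0: ∅
1: 668
2: ∅
3: 346
4: 125 -> 35 -> 165
5: 824
6: 873 -> 423 -> 253
7: ∅
8: ∅
9: ∅

3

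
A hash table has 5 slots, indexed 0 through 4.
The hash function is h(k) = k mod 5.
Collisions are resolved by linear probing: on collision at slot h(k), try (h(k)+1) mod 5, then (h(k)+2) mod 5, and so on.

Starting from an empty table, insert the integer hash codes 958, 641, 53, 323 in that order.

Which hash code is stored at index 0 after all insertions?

Insert 958: h=3, slot 3 empty → index 3.
Insert 641: h=1, slot 1 empty → index 1.
Insert 53: h=3, slot 3 occupied → index 4.
Insert 323: h=3, slots 3,4 occupied → index 0.
Table: [323, 641, _, 958, 53]

323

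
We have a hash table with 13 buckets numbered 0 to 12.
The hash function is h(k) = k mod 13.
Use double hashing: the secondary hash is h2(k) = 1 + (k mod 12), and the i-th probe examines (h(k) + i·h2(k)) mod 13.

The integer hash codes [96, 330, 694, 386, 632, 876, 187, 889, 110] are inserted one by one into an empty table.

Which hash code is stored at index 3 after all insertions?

Insert 96: h=5, slot 5 empty => index 5.
Insert 330: h=5, h2=7, slot 5 occupied => index 12.
Insert 694: h=5, h2=11, slot 5 occupied => index 3.
Insert 386: h=9, slot 9 empty => index 9.
Insert 632: h=8, slot 8 empty => index 8.
Insert 876: h=5, h2=1, slot 5 occupied => index 6.
Insert 187: h=5, h2=8, slot 5 occupied => index 0.
Insert 889: h=5, h2=2, slot 5 occupied => index 7.
Insert 110: h=6, h2=3, slots 6,9,12 occupied => index 2.
Table: [187, ∅, 110, 694, ∅, 96, 876, 889, 632, 386, ∅, ∅, 330]

694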